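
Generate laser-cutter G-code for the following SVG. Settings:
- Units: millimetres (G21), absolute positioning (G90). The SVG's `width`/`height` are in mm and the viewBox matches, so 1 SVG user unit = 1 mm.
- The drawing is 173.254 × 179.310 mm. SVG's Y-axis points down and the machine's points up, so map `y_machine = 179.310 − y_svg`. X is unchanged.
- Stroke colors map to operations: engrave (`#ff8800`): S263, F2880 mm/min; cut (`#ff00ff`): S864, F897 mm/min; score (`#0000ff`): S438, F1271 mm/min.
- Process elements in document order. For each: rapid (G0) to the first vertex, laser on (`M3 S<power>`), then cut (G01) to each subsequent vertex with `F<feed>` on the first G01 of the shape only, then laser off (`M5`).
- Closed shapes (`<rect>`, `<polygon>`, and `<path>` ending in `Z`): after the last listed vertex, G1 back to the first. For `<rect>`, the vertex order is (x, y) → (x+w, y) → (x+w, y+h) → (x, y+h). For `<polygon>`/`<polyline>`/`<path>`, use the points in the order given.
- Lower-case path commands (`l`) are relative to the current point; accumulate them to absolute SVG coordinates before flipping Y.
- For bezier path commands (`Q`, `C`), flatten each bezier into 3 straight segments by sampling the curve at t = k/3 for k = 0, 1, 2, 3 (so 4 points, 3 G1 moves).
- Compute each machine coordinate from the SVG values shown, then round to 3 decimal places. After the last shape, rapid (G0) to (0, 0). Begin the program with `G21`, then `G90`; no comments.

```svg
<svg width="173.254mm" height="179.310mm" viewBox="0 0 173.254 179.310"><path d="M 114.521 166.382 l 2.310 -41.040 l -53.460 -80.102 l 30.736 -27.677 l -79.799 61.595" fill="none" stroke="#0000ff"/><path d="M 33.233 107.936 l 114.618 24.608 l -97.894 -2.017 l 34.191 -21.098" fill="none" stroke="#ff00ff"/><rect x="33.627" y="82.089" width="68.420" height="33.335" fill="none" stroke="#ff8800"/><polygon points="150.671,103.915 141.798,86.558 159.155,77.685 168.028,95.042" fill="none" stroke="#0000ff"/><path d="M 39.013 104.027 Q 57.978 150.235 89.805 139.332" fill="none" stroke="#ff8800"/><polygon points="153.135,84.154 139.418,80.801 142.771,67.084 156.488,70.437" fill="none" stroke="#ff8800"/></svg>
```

viewBox `0 0 173.254 179.310` with mm width/height → 1 unit = 1 mm. Flip: y_m = 179.310 − y_svg.

**Shape 1** — `<path>` open polyline, stroke `#0000ff` → score (S438, F1271). Machine vertices: (114.521,12.928) → (116.831,53.968) → (63.371,134.070) → (94.107,161.747) → (14.308,100.152). Open path.

**Shape 2** — `<path>` open polyline, stroke `#ff00ff` → cut (S864, F897). Machine vertices: (33.233,71.374) → (147.851,46.766) → (49.957,48.783) → (84.148,69.881). Open path.

**Shape 3** — `<rect>` rectangle, stroke `#ff8800` → engrave (S263, F2880). Machine vertices: (33.627,97.221) → (102.047,97.221) → (102.047,63.886) → (33.627,63.886) → (33.627,97.221). Closed: final G1 returns to the first vertex.

**Shape 4** — `<polygon>` regular polygon, stroke `#0000ff` → score (S438, F1271). Machine vertices: (150.671,75.395) → (141.798,92.752) → (159.155,101.625) → (168.028,84.268) → (150.671,75.395). Closed: final G1 returns to the first vertex.

**Shape 5** — `<path>` quadratic bezier, stroke `#ff8800` → engrave (S263, F2880). Control points (SVG): P0=(39.013,104.027), P1=(57.978,150.235), P2=(89.805,139.332); sampled at t=k/3. Machine vertices: (39.013,75.283) → (53.085,50.823) → (70.016,39.055) → (89.805,39.978). Open path.

**Shape 6** — `<polygon>` regular polygon, stroke `#ff8800` → engrave (S263, F2880). Machine vertices: (153.135,95.156) → (139.418,98.509) → (142.771,112.226) → (156.488,108.873) → (153.135,95.156). Closed: final G1 returns to the first vertex.

G21
G90
G0 X114.521 Y12.928
M3 S438
G01 X116.831 Y53.968 F1271
G01 X63.371 Y134.070
G01 X94.107 Y161.747
G01 X14.308 Y100.152
M5
G0 X33.233 Y71.374
M3 S864
G01 X147.851 Y46.766 F897
G01 X49.957 Y48.783
G01 X84.148 Y69.881
M5
G0 X33.627 Y97.221
M3 S263
G01 X102.047 Y97.221 F2880
G01 X102.047 Y63.886
G01 X33.627 Y63.886
G01 X33.627 Y97.221
M5
G0 X150.671 Y75.395
M3 S438
G01 X141.798 Y92.752 F1271
G01 X159.155 Y101.625
G01 X168.028 Y84.268
G01 X150.671 Y75.395
M5
G0 X39.013 Y75.283
M3 S263
G01 X53.085 Y50.823 F2880
G01 X70.016 Y39.055
G01 X89.805 Y39.978
M5
G0 X153.135 Y95.156
M3 S263
G01 X139.418 Y98.509 F2880
G01 X142.771 Y112.226
G01 X156.488 Y108.873
G01 X153.135 Y95.156
M5
G0 X0.000 Y0.000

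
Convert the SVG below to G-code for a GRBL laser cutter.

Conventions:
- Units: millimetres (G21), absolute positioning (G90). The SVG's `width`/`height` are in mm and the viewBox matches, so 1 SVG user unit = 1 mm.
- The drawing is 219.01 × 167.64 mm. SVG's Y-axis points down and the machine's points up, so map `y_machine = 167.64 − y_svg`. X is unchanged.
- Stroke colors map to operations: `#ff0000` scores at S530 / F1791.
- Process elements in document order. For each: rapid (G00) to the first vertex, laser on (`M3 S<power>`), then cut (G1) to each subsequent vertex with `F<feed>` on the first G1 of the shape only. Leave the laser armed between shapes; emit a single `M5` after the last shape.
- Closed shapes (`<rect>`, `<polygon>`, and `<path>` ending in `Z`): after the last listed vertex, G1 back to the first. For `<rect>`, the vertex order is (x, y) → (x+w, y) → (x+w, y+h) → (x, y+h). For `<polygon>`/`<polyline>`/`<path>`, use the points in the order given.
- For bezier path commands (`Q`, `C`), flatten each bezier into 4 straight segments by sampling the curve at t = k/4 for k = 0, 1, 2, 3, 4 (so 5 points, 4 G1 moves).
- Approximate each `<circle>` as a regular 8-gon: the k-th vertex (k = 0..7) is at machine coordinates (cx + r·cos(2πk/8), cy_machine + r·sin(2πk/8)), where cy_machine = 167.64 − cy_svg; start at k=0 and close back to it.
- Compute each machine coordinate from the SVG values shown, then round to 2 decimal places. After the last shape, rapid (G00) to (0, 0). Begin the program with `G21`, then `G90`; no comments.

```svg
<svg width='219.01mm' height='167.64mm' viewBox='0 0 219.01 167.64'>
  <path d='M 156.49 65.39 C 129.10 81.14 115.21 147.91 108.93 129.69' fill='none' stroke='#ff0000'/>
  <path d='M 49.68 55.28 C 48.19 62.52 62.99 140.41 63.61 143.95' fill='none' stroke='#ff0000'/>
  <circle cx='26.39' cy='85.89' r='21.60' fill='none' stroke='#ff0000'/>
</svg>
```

viewBox `0 0 219.01 167.64` with mm width/height → 1 unit = 1 mm. Flip: y_m = 167.64 − y_svg.

**Shape 1** — `<path>` cubic bezier, stroke `#ff0000` → score (S530, F1791). Control points (SVG): P0=(156.49,65.39), P1=(129.10,81.14), P2=(115.21,147.91), P3=(108.93,129.69); sampled at t=k/4. Machine vertices: (156.49,102.25) → (138.39,83.00) → (124.79,57.36) → (115.16,38.10) → (108.93,37.95). Open path.

**Shape 2** — `<path>` cubic bezier, stroke `#ff0000` → score (S530, F1791). Control points (SVG): P0=(49.68,55.28), P1=(48.19,62.52), P2=(62.99,140.41), P3=(63.61,143.95); sampled at t=k/4. Machine vertices: (49.68,112.36) → (51.14,95.95) → (55.85,66.64) → (60.96,38.02) → (63.61,23.69). Open path.

**Shape 3** — `<circle>` circle, stroke `#ff0000` → score (S530, F1791). Machine vertices: (47.99,81.75) → (41.66,97.02) → (26.39,103.35) → (11.12,97.02) → (4.79,81.75) → (11.12,66.48) → (26.39,60.15) → (41.66,66.48) → (47.99,81.75). Closed: final G1 returns to the first vertex.

G21
G90
G00 X156.49 Y102.25
M3 S530
G1 X138.39 Y83.00 F1791
G1 X124.79 Y57.36
G1 X115.16 Y38.10
G1 X108.93 Y37.95
G00 X49.68 Y112.36
M3 S530
G1 X51.14 Y95.95 F1791
G1 X55.85 Y66.64
G1 X60.96 Y38.02
G1 X63.61 Y23.69
G00 X47.99 Y81.75
M3 S530
G1 X41.66 Y97.02 F1791
G1 X26.39 Y103.35
G1 X11.12 Y97.02
G1 X4.79 Y81.75
G1 X11.12 Y66.48
G1 X26.39 Y60.15
G1 X41.66 Y66.48
G1 X47.99 Y81.75
M5
G00 X0.00 Y0.00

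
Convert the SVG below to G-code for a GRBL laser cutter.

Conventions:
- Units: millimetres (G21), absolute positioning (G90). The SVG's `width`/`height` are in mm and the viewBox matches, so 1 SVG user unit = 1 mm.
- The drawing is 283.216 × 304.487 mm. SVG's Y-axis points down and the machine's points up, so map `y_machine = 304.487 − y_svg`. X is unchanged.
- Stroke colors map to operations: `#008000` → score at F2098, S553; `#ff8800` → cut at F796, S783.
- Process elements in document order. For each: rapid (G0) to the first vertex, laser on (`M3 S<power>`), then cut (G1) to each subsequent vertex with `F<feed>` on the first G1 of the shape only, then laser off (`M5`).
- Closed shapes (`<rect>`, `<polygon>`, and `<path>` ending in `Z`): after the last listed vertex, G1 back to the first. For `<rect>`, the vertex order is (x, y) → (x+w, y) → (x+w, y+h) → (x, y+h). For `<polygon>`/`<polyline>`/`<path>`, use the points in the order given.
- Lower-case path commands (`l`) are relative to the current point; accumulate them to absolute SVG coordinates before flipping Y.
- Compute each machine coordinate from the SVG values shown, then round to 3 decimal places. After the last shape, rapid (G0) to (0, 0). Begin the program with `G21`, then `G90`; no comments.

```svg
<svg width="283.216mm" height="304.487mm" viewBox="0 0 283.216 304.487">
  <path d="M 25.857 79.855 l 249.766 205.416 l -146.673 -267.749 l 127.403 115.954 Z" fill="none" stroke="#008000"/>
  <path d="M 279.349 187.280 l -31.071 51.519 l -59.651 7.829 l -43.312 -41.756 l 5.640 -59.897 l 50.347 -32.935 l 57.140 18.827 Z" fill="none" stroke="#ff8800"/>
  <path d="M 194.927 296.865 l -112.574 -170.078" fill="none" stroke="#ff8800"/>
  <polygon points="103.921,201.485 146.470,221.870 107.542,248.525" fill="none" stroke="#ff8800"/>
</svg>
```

G21
G90
G0 X25.857 Y224.632
M3 S553
G1 X275.623 Y19.216 F2098
G1 X128.950 Y286.965
G1 X256.353 Y171.011
G1 X25.857 Y224.632
M5
G0 X279.349 Y117.207
M3 S783
G1 X248.278 Y65.688 F796
G1 X188.627 Y57.859
G1 X145.315 Y99.615
G1 X150.955 Y159.512
G1 X201.302 Y192.447
G1 X258.442 Y173.620
G1 X279.349 Y117.207
M5
G0 X194.927 Y7.622
M3 S783
G1 X82.353 Y177.700 F796
M5
G0 X103.921 Y103.002
M3 S783
G1 X146.470 Y82.617 F796
G1 X107.542 Y55.962
G1 X103.921 Y103.002
M5
G0 X0.000 Y0.000

1 u = 1 mm; y_m = 304.487 − y.

[1] `<path>` closed polygon, #008000→score S553 F2098: (25.857,224.632) → (275.623,19.216) → (128.950,286.965) → (256.353,171.011) → (25.857,224.632) (closed)

[2] `<path>` regular polygon, #ff8800→cut S783 F796: (279.349,117.207) → (248.278,65.688) → (188.627,57.859) → (145.315,99.615) → (150.955,159.512) → (201.302,192.447) → (258.442,173.620) → (279.349,117.207) (closed)

[3] `<path>` line segment, #ff8800→cut S783 F796: (194.927,7.622) → (82.353,177.700)

[4] `<polygon>` regular polygon, #ff8800→cut S783 F796: (103.921,103.002) → (146.470,82.617) → (107.542,55.962) → (103.921,103.002) (closed)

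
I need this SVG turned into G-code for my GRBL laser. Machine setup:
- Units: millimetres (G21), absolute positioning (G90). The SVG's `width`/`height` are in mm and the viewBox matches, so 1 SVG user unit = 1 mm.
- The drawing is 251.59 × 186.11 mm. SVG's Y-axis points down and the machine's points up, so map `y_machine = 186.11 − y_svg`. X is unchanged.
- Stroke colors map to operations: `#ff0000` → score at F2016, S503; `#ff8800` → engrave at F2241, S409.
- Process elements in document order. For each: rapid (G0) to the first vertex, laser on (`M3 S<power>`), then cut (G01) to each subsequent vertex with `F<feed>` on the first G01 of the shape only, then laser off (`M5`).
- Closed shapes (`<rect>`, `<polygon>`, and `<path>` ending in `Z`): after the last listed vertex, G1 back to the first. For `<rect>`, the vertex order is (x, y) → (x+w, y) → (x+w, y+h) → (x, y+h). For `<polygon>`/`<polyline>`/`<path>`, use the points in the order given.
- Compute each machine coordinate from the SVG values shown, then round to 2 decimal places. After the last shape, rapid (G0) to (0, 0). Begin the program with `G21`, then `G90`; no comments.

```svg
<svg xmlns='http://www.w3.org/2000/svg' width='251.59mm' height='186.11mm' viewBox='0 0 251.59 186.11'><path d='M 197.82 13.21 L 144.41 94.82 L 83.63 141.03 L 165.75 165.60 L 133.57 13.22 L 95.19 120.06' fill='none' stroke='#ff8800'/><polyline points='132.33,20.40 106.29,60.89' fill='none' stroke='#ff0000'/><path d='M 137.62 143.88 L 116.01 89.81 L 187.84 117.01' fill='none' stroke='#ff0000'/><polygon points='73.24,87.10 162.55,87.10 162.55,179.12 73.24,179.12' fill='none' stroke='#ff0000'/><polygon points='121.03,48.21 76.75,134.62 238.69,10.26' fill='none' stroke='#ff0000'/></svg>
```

Since the viewBox matches the mm dimensions, user units are millimetres directly. The only transform is the Y-flip y_m = 186.11 − y_svg.

Shape 1 is a open polyline drawn with `<path>`. Its stroke #ff8800 means engrave at S409, F2241. After flipping Y the toolpath is (197.82,172.90) → (144.41,91.29) → (83.63,45.08) → (165.75,20.51) → (133.57,172.89) → (95.19,66.05).

Shape 2 is a line segment drawn with `<polyline>`. Its stroke #ff0000 means score at S503, F2016. After flipping Y the toolpath is (132.33,165.71) → (106.29,125.22).

Shape 3 is a open polyline drawn with `<path>`. Its stroke #ff0000 means score at S503, F2016. After flipping Y the toolpath is (137.62,42.23) → (116.01,96.30) → (187.84,69.10).

Shape 4 is a rectangle drawn with `<polygon>`. Its stroke #ff0000 means score at S503, F2016. After flipping Y the toolpath is (73.24,99.01) → (162.55,99.01) → (162.55,6.99) → (73.24,6.99) → (73.24,99.01), returning to the start.

Shape 5 is a closed polygon drawn with `<polygon>`. Its stroke #ff0000 means score at S503, F2016. After flipping Y the toolpath is (121.03,137.90) → (76.75,51.49) → (238.69,175.85) → (121.03,137.90), returning to the start.

G21
G90
G0 X197.82 Y172.90
M3 S409
G01 X144.41 Y91.29 F2241
G01 X83.63 Y45.08
G01 X165.75 Y20.51
G01 X133.57 Y172.89
G01 X95.19 Y66.05
M5
G0 X132.33 Y165.71
M3 S503
G01 X106.29 Y125.22 F2016
M5
G0 X137.62 Y42.23
M3 S503
G01 X116.01 Y96.30 F2016
G01 X187.84 Y69.10
M5
G0 X73.24 Y99.01
M3 S503
G01 X162.55 Y99.01 F2016
G01 X162.55 Y6.99
G01 X73.24 Y6.99
G01 X73.24 Y99.01
M5
G0 X121.03 Y137.90
M3 S503
G01 X76.75 Y51.49 F2016
G01 X238.69 Y175.85
G01 X121.03 Y137.90
M5
G0 X0.00 Y0.00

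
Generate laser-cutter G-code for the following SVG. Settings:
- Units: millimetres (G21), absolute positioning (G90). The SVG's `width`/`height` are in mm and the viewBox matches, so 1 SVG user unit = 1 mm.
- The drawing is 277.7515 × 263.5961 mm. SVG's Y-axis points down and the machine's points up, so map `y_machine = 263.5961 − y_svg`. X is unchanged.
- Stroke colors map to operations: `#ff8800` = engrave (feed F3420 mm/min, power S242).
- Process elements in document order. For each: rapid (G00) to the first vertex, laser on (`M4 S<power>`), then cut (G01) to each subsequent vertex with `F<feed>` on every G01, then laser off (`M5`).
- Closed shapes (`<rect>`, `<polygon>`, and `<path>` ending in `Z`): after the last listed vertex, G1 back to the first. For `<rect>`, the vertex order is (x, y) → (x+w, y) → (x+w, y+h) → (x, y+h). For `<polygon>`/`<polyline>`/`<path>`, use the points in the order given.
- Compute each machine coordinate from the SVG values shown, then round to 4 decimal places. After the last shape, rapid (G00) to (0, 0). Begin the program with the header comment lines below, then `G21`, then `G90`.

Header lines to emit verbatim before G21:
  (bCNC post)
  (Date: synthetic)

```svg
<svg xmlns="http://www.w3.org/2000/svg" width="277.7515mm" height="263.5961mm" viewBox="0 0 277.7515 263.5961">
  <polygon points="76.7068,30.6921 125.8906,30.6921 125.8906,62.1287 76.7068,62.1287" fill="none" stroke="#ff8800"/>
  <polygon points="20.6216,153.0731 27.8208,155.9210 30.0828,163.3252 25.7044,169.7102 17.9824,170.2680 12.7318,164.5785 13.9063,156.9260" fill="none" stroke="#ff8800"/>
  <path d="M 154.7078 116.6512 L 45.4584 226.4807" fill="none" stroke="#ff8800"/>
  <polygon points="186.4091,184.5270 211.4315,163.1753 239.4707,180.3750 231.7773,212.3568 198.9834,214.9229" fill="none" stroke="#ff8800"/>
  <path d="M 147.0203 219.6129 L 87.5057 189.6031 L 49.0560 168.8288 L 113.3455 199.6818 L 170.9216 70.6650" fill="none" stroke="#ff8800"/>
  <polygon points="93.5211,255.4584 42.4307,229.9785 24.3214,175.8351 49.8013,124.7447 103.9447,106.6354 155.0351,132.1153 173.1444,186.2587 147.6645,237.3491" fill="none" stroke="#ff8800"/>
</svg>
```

(bCNC post)
(Date: synthetic)
G21
G90
G00 X76.7068 Y232.9040
M4 S242
G01 X125.8906 Y232.9040 F3420
G01 X125.8906 Y201.4674 F3420
G01 X76.7068 Y201.4674 F3420
G01 X76.7068 Y232.9040 F3420
M5
G00 X20.6216 Y110.5230
M4 S242
G01 X27.8208 Y107.6751 F3420
G01 X30.0828 Y100.2709 F3420
G01 X25.7044 Y93.8859 F3420
G01 X17.9824 Y93.3281 F3420
G01 X12.7318 Y99.0176 F3420
G01 X13.9063 Y106.6701 F3420
G01 X20.6216 Y110.5230 F3420
M5
G00 X154.7078 Y146.9449
M4 S242
G01 X45.4584 Y37.1154 F3420
M5
G00 X186.4091 Y79.0691
M4 S242
G01 X211.4315 Y100.4208 F3420
G01 X239.4707 Y83.2211 F3420
G01 X231.7773 Y51.2393 F3420
G01 X198.9834 Y48.6732 F3420
G01 X186.4091 Y79.0691 F3420
M5
G00 X147.0203 Y43.9832
M4 S242
G01 X87.5057 Y73.9930 F3420
G01 X49.0560 Y94.7673 F3420
G01 X113.3455 Y63.9143 F3420
G01 X170.9216 Y192.9311 F3420
M5
G00 X93.5211 Y8.1377
M4 S242
G01 X42.4307 Y33.6176 F3420
G01 X24.3214 Y87.7610 F3420
G01 X49.8013 Y138.8514 F3420
G01 X103.9447 Y156.9607 F3420
G01 X155.0351 Y131.4808 F3420
G01 X173.1444 Y77.3374 F3420
G01 X147.6645 Y26.2470 F3420
G01 X93.5211 Y8.1377 F3420
M5
G00 X0.0000 Y0.0000

1 u = 1 mm; y_m = 263.5961 − y.

[1] `<polygon>` rectangle, #ff8800→engrave S242 F3420: (76.7068,232.9040) → (125.8906,232.9040) → (125.8906,201.4674) → (76.7068,201.4674) → (76.7068,232.9040) (closed)

[2] `<polygon>` regular polygon, #ff8800→engrave S242 F3420: (20.6216,110.5230) → (27.8208,107.6751) → (30.0828,100.2709) → (25.7044,93.8859) → (17.9824,93.3281) → (12.7318,99.0176) → (13.9063,106.6701) → (20.6216,110.5230) (closed)

[3] `<path>` line segment, #ff8800→engrave S242 F3420: (154.7078,146.9449) → (45.4584,37.1154)

[4] `<polygon>` regular polygon, #ff8800→engrave S242 F3420: (186.4091,79.0691) → (211.4315,100.4208) → (239.4707,83.2211) → (231.7773,51.2393) → (198.9834,48.6732) → (186.4091,79.0691) (closed)

[5] `<path>` open polyline, #ff8800→engrave S242 F3420: (147.0203,43.9832) → (87.5057,73.9930) → (49.0560,94.7673) → (113.3455,63.9143) → (170.9216,192.9311)

[6] `<polygon>` regular polygon, #ff8800→engrave S242 F3420: (93.5211,8.1377) → (42.4307,33.6176) → (24.3214,87.7610) → (49.8013,138.8514) → (103.9447,156.9607) → (155.0351,131.4808) → (173.1444,77.3374) → (147.6645,26.2470) → (93.5211,8.1377) (closed)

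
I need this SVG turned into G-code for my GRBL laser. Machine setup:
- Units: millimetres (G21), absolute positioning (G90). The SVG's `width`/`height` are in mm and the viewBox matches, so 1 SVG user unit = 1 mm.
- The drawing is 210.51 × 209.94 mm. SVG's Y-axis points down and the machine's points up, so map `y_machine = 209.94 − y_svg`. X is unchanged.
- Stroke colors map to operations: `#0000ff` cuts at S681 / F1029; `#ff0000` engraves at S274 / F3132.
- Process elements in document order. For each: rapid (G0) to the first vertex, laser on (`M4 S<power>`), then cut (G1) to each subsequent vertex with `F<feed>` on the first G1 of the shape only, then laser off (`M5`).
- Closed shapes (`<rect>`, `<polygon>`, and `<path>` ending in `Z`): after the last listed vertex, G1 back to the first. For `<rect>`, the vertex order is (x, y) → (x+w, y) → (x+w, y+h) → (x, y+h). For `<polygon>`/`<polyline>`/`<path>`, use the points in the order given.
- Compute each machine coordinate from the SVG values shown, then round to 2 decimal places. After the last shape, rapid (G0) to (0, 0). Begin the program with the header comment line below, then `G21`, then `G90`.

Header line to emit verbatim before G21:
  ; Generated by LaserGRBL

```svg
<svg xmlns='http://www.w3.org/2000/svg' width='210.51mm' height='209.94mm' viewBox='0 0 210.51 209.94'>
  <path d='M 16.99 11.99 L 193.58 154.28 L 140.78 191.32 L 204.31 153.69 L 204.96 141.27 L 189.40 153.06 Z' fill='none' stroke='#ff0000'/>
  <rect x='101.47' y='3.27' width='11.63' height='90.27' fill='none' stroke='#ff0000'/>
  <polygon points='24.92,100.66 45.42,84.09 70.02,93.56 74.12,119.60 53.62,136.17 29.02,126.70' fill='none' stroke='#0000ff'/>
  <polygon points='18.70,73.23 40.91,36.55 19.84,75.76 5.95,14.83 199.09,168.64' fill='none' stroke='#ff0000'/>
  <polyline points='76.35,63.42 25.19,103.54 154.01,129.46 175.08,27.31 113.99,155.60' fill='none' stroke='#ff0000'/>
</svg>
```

1 u = 1 mm; y_m = 209.94 − y.

[1] `<path>` closed polygon, #ff0000→engrave S274 F3132: (16.99,197.95) → (193.58,55.66) → (140.78,18.62) → (204.31,56.25) → (204.96,68.67) → (189.40,56.88) → (16.99,197.95) (closed)

[2] `<rect>` rectangle, #ff0000→engrave S274 F3132: (101.47,206.67) → (113.10,206.67) → (113.10,116.40) → (101.47,116.40) → (101.47,206.67) (closed)

[3] `<polygon>` regular polygon, #0000ff→cut S681 F1029: (24.92,109.28) → (45.42,125.85) → (70.02,116.38) → (74.12,90.34) → (53.62,73.77) → (29.02,83.24) → (24.92,109.28) (closed)

[4] `<polygon>` closed polygon, #ff0000→engrave S274 F3132: (18.70,136.71) → (40.91,173.39) → (19.84,134.18) → (5.95,195.11) → (199.09,41.30) → (18.70,136.71) (closed)

[5] `<polyline>` open polyline, #ff0000→engrave S274 F3132: (76.35,146.52) → (25.19,106.40) → (154.01,80.48) → (175.08,182.63) → (113.99,54.34)

; Generated by LaserGRBL
G21
G90
G0 X16.99 Y197.95
M4 S274
G1 X193.58 Y55.66 F3132
G1 X140.78 Y18.62
G1 X204.31 Y56.25
G1 X204.96 Y68.67
G1 X189.40 Y56.88
G1 X16.99 Y197.95
M5
G0 X101.47 Y206.67
M4 S274
G1 X113.10 Y206.67 F3132
G1 X113.10 Y116.40
G1 X101.47 Y116.40
G1 X101.47 Y206.67
M5
G0 X24.92 Y109.28
M4 S681
G1 X45.42 Y125.85 F1029
G1 X70.02 Y116.38
G1 X74.12 Y90.34
G1 X53.62 Y73.77
G1 X29.02 Y83.24
G1 X24.92 Y109.28
M5
G0 X18.70 Y136.71
M4 S274
G1 X40.91 Y173.39 F3132
G1 X19.84 Y134.18
G1 X5.95 Y195.11
G1 X199.09 Y41.30
G1 X18.70 Y136.71
M5
G0 X76.35 Y146.52
M4 S274
G1 X25.19 Y106.40 F3132
G1 X154.01 Y80.48
G1 X175.08 Y182.63
G1 X113.99 Y54.34
M5
G0 X0.00 Y0.00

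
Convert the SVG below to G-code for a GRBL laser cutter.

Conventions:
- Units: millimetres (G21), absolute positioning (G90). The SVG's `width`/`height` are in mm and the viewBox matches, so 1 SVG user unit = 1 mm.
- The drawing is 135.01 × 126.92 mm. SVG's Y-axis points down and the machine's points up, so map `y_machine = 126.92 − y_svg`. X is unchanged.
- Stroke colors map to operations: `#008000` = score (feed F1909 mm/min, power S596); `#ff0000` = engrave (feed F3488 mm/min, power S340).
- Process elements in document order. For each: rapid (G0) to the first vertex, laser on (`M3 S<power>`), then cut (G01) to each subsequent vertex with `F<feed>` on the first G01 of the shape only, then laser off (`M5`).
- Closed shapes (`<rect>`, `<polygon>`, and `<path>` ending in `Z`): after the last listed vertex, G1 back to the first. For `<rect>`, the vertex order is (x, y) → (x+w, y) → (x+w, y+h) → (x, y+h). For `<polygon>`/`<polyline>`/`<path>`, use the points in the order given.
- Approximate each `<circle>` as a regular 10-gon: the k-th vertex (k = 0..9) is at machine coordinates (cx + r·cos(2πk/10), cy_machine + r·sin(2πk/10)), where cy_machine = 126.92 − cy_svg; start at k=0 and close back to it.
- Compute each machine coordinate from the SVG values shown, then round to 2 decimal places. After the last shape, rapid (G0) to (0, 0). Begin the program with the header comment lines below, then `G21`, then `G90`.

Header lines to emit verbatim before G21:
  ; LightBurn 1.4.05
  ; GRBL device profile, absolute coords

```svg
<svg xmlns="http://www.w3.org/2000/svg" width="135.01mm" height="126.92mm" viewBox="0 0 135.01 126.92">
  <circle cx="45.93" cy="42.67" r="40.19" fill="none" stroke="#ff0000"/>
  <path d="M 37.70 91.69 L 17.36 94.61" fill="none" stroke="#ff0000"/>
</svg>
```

viewBox `0 0 135.01 126.92` with mm width/height → 1 unit = 1 mm. Flip: y_m = 126.92 − y_svg.

**Shape 1** — `<circle>` circle, stroke `#ff0000` → engrave (S340, F3488). Machine vertices: (86.12,84.25) → (78.44,107.87) → (58.35,122.47) → (33.51,122.47) → (13.42,107.87) → (5.74,84.25) → (13.42,60.63) → (33.51,46.03) → (58.35,46.03) → (78.44,60.63) → (86.12,84.25). Closed: final G1 returns to the first vertex.

**Shape 2** — `<path>` line segment, stroke `#ff0000` → engrave (S340, F3488). Machine vertices: (37.70,35.23) → (17.36,32.31). Open path.

; LightBurn 1.4.05
; GRBL device profile, absolute coords
G21
G90
G0 X86.12 Y84.25
M3 S340
G01 X78.44 Y107.87 F3488
G01 X58.35 Y122.47
G01 X33.51 Y122.47
G01 X13.42 Y107.87
G01 X5.74 Y84.25
G01 X13.42 Y60.63
G01 X33.51 Y46.03
G01 X58.35 Y46.03
G01 X78.44 Y60.63
G01 X86.12 Y84.25
M5
G0 X37.70 Y35.23
M3 S340
G01 X17.36 Y32.31 F3488
M5
G0 X0.00 Y0.00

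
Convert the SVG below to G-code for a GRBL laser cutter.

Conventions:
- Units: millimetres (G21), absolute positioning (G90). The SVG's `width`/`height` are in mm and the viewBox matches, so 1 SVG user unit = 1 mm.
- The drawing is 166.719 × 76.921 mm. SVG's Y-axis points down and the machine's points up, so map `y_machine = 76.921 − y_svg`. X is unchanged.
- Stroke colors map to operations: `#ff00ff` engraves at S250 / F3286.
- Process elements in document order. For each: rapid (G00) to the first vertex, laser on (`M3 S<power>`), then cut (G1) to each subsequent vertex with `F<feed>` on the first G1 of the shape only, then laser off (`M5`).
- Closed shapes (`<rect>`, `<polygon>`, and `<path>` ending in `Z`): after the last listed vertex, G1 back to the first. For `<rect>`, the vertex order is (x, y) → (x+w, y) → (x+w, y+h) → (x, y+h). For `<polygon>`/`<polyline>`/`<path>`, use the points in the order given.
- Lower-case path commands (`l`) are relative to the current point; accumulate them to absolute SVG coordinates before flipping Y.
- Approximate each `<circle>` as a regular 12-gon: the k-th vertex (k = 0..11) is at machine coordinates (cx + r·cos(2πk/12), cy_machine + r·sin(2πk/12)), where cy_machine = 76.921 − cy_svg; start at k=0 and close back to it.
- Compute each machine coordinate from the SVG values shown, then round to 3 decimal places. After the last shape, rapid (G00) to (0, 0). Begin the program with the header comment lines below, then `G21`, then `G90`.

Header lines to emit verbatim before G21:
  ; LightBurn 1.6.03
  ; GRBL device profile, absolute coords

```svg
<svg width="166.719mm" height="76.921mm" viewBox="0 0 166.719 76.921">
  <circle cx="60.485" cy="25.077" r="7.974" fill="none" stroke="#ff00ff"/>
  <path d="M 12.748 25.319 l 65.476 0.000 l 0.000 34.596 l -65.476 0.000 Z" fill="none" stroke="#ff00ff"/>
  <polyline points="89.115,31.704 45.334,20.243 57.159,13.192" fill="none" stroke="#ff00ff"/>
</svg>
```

Since the viewBox matches the mm dimensions, user units are millimetres directly. The only transform is the Y-flip y_m = 76.921 − y_svg.

Shape 1 is a circle drawn with `<circle>`. Its stroke #ff00ff means engrave at S250, F3286. After flipping Y the toolpath is (68.459,51.844) → (67.391,55.831) → (64.472,58.750) → (60.485,59.818) → (56.498,58.750) → (53.579,55.831) → (52.511,51.844) → (53.579,47.857) → (56.498,44.938) → (60.485,43.870) → (64.472,44.938) → (67.391,47.857) → (68.459,51.844), returning to the start.

Shape 2 is a rectangle drawn with `<path>`. Its stroke #ff00ff means engrave at S250, F3286. After flipping Y the toolpath is (12.748,51.602) → (78.224,51.602) → (78.224,17.006) → (12.748,17.006) → (12.748,51.602), returning to the start.

Shape 3 is a open polyline drawn with `<polyline>`. Its stroke #ff00ff means engrave at S250, F3286. After flipping Y the toolpath is (89.115,45.217) → (45.334,56.678) → (57.159,63.729).

; LightBurn 1.6.03
; GRBL device profile, absolute coords
G21
G90
G00 X68.459 Y51.844
M3 S250
G1 X67.391 Y55.831 F3286
G1 X64.472 Y58.750
G1 X60.485 Y59.818
G1 X56.498 Y58.750
G1 X53.579 Y55.831
G1 X52.511 Y51.844
G1 X53.579 Y47.857
G1 X56.498 Y44.938
G1 X60.485 Y43.870
G1 X64.472 Y44.938
G1 X67.391 Y47.857
G1 X68.459 Y51.844
M5
G00 X12.748 Y51.602
M3 S250
G1 X78.224 Y51.602 F3286
G1 X78.224 Y17.006
G1 X12.748 Y17.006
G1 X12.748 Y51.602
M5
G00 X89.115 Y45.217
M3 S250
G1 X45.334 Y56.678 F3286
G1 X57.159 Y63.729
M5
G00 X0.000 Y0.000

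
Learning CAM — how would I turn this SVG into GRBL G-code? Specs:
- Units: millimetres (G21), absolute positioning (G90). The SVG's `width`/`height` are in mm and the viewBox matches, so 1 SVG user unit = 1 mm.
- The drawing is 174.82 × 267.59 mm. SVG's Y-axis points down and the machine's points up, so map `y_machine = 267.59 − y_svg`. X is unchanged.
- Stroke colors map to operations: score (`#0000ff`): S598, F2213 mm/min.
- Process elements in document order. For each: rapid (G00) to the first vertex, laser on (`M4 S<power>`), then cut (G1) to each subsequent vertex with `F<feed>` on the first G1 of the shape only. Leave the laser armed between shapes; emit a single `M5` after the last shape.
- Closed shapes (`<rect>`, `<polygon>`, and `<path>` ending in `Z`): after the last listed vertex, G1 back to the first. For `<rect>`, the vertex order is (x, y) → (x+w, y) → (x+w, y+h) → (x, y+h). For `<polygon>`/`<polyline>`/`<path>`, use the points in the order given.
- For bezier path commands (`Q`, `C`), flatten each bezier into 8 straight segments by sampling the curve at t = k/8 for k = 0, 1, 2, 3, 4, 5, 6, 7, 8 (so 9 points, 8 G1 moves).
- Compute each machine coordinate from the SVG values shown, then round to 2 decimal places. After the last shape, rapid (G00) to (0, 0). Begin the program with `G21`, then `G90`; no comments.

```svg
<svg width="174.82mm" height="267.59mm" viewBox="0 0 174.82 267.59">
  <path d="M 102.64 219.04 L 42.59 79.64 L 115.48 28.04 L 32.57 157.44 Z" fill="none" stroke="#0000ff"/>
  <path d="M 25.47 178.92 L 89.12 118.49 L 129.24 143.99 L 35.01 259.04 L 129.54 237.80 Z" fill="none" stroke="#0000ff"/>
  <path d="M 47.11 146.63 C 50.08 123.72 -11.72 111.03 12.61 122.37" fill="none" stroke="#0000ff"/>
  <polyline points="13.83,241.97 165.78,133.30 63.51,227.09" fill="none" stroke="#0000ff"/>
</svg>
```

G21
G90
G00 X102.64 Y48.55
M4 S598
G1 X42.59 Y187.95 F2213
G1 X115.48 Y239.55
G1 X32.57 Y110.15
G1 X102.64 Y48.55
G00 X25.47 Y88.67
M4 S598
G1 X89.12 Y149.10 F2213
G1 X129.24 Y123.60
G1 X35.01 Y8.55
G1 X129.54 Y29.79
G1 X25.47 Y88.67
G00 X47.11 Y120.96
M4 S598
G1 X45.48 Y129.05 F2213
G1 X39.55 Y136.01
G1 X31.08 Y141.69
G1 X21.85 Y145.93
G1 X13.62 Y148.57
G1 X8.15 Y149.44
G1 X7.23 Y148.37
G1 X12.61 Y145.22
G00 X13.83 Y25.62
M4 S598
G1 X165.78 Y134.29 F2213
G1 X63.51 Y40.50
M5
G00 X0.00 Y0.00

1 u = 1 mm; y_m = 267.59 − y.

[1] `<path>` closed polygon, #0000ff→score S598 F2213: (102.64,48.55) → (42.59,187.95) → (115.48,239.55) → (32.57,110.15) → (102.64,48.55) (closed)

[2] `<path>` closed polygon, #0000ff→score S598 F2213: (25.47,88.67) → (89.12,149.10) → (129.24,123.60) → (35.01,8.55) → (129.54,29.79) → (25.47,88.67) (closed)

[3] `<path>` cubic bezier, #0000ff→score S598 F2213: (47.11,120.96) → (45.48,129.05) → (39.55,136.01) → (31.08,141.69) → (21.85,145.93) → (13.62,148.57) → (8.15,149.44) → (7.23,148.37) → (12.61,145.22)

[4] `<polyline>` open polyline, #0000ff→score S598 F2213: (13.83,25.62) → (165.78,134.29) → (63.51,40.50)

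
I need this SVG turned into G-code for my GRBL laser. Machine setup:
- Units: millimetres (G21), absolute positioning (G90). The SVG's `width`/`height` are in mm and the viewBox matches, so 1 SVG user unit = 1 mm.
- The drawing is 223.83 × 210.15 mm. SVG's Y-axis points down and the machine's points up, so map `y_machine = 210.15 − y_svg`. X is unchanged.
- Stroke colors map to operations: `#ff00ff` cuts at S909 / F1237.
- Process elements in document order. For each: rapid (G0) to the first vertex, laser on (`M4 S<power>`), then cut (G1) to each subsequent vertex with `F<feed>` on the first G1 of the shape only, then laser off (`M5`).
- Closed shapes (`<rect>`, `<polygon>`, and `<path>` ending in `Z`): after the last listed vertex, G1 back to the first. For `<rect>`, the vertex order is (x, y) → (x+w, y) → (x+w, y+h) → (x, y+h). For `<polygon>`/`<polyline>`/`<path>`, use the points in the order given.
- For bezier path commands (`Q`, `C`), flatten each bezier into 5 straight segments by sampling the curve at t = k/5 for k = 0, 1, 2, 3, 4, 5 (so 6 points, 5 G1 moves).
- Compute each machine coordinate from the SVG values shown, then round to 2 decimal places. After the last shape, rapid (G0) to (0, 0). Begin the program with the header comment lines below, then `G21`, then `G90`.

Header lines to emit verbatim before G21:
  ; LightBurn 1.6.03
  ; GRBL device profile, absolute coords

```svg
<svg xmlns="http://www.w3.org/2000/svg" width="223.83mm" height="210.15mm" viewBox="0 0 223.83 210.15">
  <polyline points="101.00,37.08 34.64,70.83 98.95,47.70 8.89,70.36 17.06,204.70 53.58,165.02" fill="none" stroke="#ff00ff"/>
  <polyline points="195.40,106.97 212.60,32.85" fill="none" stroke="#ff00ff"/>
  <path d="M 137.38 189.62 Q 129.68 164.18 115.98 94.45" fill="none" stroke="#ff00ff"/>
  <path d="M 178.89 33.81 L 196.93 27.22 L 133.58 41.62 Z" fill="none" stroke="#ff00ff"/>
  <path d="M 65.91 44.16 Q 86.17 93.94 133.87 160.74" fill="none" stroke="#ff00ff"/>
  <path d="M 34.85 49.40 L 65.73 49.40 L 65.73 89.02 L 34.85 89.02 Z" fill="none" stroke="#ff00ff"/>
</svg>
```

1 u = 1 mm; y_m = 210.15 − y.

[1] `<polyline>` open polyline, #ff00ff→cut S909 F1237: (101.00,173.07) → (34.64,139.32) → (98.95,162.45) → (8.89,139.79) → (17.06,5.45) → (53.58,45.13)

[2] `<polyline>` line segment, #ff00ff→cut S909 F1237: (195.40,103.18) → (212.60,177.30)

[3] `<path>` quadratic bezier, #ff00ff→cut S909 F1237: (137.38,20.53) → (134.06,32.48) → (130.26,47.97) → (125.98,67.00) → (121.22,89.58) → (115.98,115.70)

[4] `<path>` closed polygon, #ff00ff→cut S909 F1237: (178.89,176.34) → (196.93,182.93) → (133.58,168.53) → (178.89,176.34) (closed)

[5] `<path>` quadratic bezier, #ff00ff→cut S909 F1237: (65.91,165.99) → (75.11,145.40) → (86.51,123.44) → (100.10,100.13) → (115.89,75.45) → (133.87,49.41)

[6] `<path>` rectangle, #ff00ff→cut S909 F1237: (34.85,160.75) → (65.73,160.75) → (65.73,121.13) → (34.85,121.13) → (34.85,160.75) (closed)

; LightBurn 1.6.03
; GRBL device profile, absolute coords
G21
G90
G0 X101.00 Y173.07
M4 S909
G1 X34.64 Y139.32 F1237
G1 X98.95 Y162.45
G1 X8.89 Y139.79
G1 X17.06 Y5.45
G1 X53.58 Y45.13
M5
G0 X195.40 Y103.18
M4 S909
G1 X212.60 Y177.30 F1237
M5
G0 X137.38 Y20.53
M4 S909
G1 X134.06 Y32.48 F1237
G1 X130.26 Y47.97
G1 X125.98 Y67.00
G1 X121.22 Y89.58
G1 X115.98 Y115.70
M5
G0 X178.89 Y176.34
M4 S909
G1 X196.93 Y182.93 F1237
G1 X133.58 Y168.53
G1 X178.89 Y176.34
M5
G0 X65.91 Y165.99
M4 S909
G1 X75.11 Y145.40 F1237
G1 X86.51 Y123.44
G1 X100.10 Y100.13
G1 X115.89 Y75.45
G1 X133.87 Y49.41
M5
G0 X34.85 Y160.75
M4 S909
G1 X65.73 Y160.75 F1237
G1 X65.73 Y121.13
G1 X34.85 Y121.13
G1 X34.85 Y160.75
M5
G0 X0.00 Y0.00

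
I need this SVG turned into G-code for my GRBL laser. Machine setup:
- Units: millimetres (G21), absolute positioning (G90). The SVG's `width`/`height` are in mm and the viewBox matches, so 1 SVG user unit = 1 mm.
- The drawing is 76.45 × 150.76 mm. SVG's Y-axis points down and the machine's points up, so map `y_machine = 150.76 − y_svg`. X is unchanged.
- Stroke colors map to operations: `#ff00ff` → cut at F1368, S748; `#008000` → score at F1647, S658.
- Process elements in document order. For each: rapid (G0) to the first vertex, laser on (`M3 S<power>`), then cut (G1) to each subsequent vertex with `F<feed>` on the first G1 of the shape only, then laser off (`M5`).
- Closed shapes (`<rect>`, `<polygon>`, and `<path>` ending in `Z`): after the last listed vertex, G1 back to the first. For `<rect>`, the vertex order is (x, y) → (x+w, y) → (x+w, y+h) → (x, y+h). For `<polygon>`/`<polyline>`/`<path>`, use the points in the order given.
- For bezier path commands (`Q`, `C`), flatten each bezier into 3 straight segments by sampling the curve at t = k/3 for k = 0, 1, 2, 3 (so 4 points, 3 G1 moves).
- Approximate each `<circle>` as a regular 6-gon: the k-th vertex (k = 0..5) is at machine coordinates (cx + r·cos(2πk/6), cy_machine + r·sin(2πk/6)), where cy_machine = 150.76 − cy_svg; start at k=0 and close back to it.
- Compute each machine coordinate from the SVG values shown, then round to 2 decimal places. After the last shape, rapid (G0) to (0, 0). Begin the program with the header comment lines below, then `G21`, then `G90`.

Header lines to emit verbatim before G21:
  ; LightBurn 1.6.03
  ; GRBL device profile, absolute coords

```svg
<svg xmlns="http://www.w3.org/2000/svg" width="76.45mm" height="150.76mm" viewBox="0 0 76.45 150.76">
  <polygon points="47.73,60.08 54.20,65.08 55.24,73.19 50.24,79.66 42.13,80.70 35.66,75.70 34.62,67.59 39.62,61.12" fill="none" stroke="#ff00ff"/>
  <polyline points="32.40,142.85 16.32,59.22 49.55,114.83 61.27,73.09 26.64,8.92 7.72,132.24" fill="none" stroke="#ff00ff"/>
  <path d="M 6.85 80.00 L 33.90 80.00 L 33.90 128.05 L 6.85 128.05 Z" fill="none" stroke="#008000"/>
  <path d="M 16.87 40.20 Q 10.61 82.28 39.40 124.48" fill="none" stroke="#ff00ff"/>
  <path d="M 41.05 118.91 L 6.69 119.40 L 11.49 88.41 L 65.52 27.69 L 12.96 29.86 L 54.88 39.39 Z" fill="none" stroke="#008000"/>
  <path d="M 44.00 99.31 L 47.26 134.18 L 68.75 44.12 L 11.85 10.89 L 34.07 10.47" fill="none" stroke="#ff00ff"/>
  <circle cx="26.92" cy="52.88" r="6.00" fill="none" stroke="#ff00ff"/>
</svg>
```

; LightBurn 1.6.03
; GRBL device profile, absolute coords
G21
G90
G0 X47.73 Y90.68
M3 S748
G1 X54.20 Y85.68 F1368
G1 X55.24 Y77.57
G1 X50.24 Y71.10
G1 X42.13 Y70.06
G1 X35.66 Y75.06
G1 X34.62 Y83.17
G1 X39.62 Y89.64
G1 X47.73 Y90.68
M5
G0 X32.40 Y7.91
M3 S748
G1 X16.32 Y91.54 F1368
G1 X49.55 Y35.93
G1 X61.27 Y77.67
G1 X26.64 Y141.84
G1 X7.72 Y18.52
M5
G0 X6.85 Y70.76
M3 S658
G1 X33.90 Y70.76 F1647
G1 X33.90 Y22.71
G1 X6.85 Y22.71
G1 X6.85 Y70.76
M5
G0 X16.87 Y110.56
M3 S748
G1 X16.59 Y82.49 F1368
G1 X24.10 Y54.40
G1 X39.40 Y26.28
M5
G0 X41.05 Y31.85
M3 S658
G1 X6.69 Y31.36 F1647
G1 X11.49 Y62.35
G1 X65.52 Y123.07
G1 X12.96 Y120.90
G1 X54.88 Y111.37
G1 X41.05 Y31.85
M5
G0 X44.00 Y51.45
M3 S748
G1 X47.26 Y16.58 F1368
G1 X68.75 Y106.64
G1 X11.85 Y139.87
G1 X34.07 Y140.29
M5
G0 X32.92 Y97.88
M3 S748
G1 X29.92 Y103.08 F1368
G1 X23.92 Y103.08
G1 X20.92 Y97.88
G1 X23.92 Y92.68
G1 X29.92 Y92.68
G1 X32.92 Y97.88
M5
G0 X0.00 Y0.00

1 u = 1 mm; y_m = 150.76 − y.

[1] `<polygon>` regular polygon, #ff00ff→cut S748 F1368: (47.73,90.68) → (54.20,85.68) → (55.24,77.57) → (50.24,71.10) → (42.13,70.06) → (35.66,75.06) → (34.62,83.17) → (39.62,89.64) → (47.73,90.68) (closed)

[2] `<polyline>` open polyline, #ff00ff→cut S748 F1368: (32.40,7.91) → (16.32,91.54) → (49.55,35.93) → (61.27,77.67) → (26.64,141.84) → (7.72,18.52)

[3] `<path>` rectangle, #008000→score S658 F1647: (6.85,70.76) → (33.90,70.76) → (33.90,22.71) → (6.85,22.71) → (6.85,70.76) (closed)

[4] `<path>` quadratic bezier, #ff00ff→cut S748 F1368: (16.87,110.56) → (16.59,82.49) → (24.10,54.40) → (39.40,26.28)

[5] `<path>` closed polygon, #008000→score S658 F1647: (41.05,31.85) → (6.69,31.36) → (11.49,62.35) → (65.52,123.07) → (12.96,120.90) → (54.88,111.37) → (41.05,31.85) (closed)

[6] `<path>` open polyline, #ff00ff→cut S748 F1368: (44.00,51.45) → (47.26,16.58) → (68.75,106.64) → (11.85,139.87) → (34.07,140.29)

[7] `<circle>` circle, #ff00ff→cut S748 F1368: (32.92,97.88) → (29.92,103.08) → (23.92,103.08) → (20.92,97.88) → (23.92,92.68) → (29.92,92.68) → (32.92,97.88) (closed)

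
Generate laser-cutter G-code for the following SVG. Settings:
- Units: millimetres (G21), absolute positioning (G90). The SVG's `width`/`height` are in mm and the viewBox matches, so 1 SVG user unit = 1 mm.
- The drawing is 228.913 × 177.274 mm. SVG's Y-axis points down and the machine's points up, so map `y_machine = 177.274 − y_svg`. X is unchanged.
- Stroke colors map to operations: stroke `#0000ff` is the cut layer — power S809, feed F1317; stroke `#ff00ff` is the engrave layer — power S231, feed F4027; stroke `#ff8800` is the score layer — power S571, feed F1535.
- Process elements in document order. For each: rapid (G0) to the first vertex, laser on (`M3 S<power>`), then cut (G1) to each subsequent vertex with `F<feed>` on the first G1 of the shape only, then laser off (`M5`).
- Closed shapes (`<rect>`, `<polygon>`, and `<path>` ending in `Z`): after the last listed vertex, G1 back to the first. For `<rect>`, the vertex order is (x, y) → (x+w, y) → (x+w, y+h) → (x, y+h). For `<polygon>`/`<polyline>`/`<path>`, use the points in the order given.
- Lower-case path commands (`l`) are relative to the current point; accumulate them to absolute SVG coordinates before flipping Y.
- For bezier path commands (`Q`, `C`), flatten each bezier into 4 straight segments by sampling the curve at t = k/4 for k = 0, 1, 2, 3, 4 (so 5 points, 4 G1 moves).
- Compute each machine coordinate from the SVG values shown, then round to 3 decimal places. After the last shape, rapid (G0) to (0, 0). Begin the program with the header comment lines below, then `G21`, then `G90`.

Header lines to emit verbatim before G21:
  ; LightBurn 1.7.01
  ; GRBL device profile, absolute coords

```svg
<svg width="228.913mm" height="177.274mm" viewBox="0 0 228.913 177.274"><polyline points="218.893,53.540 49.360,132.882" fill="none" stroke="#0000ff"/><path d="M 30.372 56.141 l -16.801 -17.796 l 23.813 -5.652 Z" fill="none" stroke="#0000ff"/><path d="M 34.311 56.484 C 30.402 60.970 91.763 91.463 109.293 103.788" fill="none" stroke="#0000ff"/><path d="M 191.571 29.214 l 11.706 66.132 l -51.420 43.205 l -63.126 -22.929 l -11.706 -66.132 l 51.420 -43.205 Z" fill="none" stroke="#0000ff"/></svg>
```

Since the viewBox matches the mm dimensions, user units are millimetres directly. The only transform is the Y-flip y_m = 177.274 − y_svg.

Shape 1 is a line segment drawn with `<polyline>`. Its stroke #0000ff means cut at S809, F1317. After flipping Y the toolpath is (218.893,123.734) → (49.360,44.392).

Shape 2 is a regular polygon drawn with `<path>`. Its stroke #0000ff means cut at S809, F1317. After flipping Y the toolpath is (30.372,121.133) → (13.571,138.929) → (37.384,144.581) → (30.372,121.133), returning to the start.

Shape 3 is a cubic bezier drawn with `<path>`. Its stroke #0000ff means cut at S809, F1317. After flipping Y the toolpath is (34.311,120.790) → (41.913,113.239) → (63.762,100.078) → (89.632,85.446) → (109.293,73.486).

Shape 4 is a regular polygon drawn with `<path>`. Its stroke #0000ff means cut at S809, F1317. After flipping Y the toolpath is (191.571,148.060) → (203.277,81.928) → (151.857,38.723) → (88.731,61.652) → (77.025,127.784) → (128.445,170.989) → (191.571,148.060), returning to the start.

; LightBurn 1.7.01
; GRBL device profile, absolute coords
G21
G90
G0 X218.893 Y123.734
M3 S809
G1 X49.360 Y44.392 F1317
M5
G0 X30.372 Y121.133
M3 S809
G1 X13.571 Y138.929 F1317
G1 X37.384 Y144.581
G1 X30.372 Y121.133
M5
G0 X34.311 Y120.790
M3 S809
G1 X41.913 Y113.239 F1317
G1 X63.762 Y100.078
G1 X89.632 Y85.446
G1 X109.293 Y73.486
M5
G0 X191.571 Y148.060
M3 S809
G1 X203.277 Y81.928 F1317
G1 X151.857 Y38.723
G1 X88.731 Y61.652
G1 X77.025 Y127.784
G1 X128.445 Y170.989
G1 X191.571 Y148.060
M5
G0 X0.000 Y0.000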